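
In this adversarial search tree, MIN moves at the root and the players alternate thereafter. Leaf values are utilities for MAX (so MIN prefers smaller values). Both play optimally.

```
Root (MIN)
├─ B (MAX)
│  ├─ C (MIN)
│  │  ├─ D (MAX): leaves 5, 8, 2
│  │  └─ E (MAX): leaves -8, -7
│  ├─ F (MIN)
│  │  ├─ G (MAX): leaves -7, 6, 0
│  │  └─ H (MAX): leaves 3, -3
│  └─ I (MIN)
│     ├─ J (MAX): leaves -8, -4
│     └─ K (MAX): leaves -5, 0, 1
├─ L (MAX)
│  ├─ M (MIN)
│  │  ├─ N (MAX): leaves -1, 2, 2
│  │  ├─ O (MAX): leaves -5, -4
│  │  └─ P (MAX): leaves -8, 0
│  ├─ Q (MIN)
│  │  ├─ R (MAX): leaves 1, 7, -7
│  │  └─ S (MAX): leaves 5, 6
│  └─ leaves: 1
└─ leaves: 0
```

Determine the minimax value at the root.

D (MAX): max(5, 8, 2) = 8
E (MAX): max(-8, -7) = -7
C (MIN): min(8, -7) = -7
G (MAX): max(-7, 6, 0) = 6
H (MAX): max(3, -3) = 3
F (MIN): min(6, 3) = 3
J (MAX): max(-8, -4) = -4
K (MAX): max(-5, 0, 1) = 1
I (MIN): min(-4, 1) = -4
B (MAX): max(-7, 3, -4) = 3
N (MAX): max(-1, 2, 2) = 2
O (MAX): max(-5, -4) = -4
P (MAX): max(-8, 0) = 0
M (MIN): min(2, -4, 0) = -4
R (MAX): max(1, 7, -7) = 7
S (MAX): max(5, 6) = 6
Q (MIN): min(7, 6) = 6
L (MAX): max(-4, 6, 1) = 6
Root (MIN): min(3, 6, 0) = 0

0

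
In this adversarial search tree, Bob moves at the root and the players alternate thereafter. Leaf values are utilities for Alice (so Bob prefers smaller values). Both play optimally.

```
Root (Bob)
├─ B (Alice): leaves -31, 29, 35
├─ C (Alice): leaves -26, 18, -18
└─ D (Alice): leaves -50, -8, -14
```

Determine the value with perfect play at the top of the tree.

B (Alice): max(-31, 29, 35) = 35
C (Alice): max(-26, 18, -18) = 18
D (Alice): max(-50, -8, -14) = -8
Root (Bob): min(35, 18, -8) = -8

-8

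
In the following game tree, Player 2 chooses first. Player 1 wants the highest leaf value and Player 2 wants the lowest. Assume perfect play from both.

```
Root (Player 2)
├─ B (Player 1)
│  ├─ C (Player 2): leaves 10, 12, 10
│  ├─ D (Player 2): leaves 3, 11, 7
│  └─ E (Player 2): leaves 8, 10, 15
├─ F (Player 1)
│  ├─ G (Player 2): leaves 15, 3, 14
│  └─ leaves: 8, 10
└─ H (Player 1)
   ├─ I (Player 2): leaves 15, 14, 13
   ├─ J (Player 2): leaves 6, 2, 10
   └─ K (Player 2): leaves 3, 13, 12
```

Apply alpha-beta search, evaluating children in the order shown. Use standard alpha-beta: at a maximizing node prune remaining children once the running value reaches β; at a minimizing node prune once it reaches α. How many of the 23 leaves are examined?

C [α=-∞,β=+∞]: v=10
D [α=10,β=+∞]: v=3 after child 1 ≤ α → α-cutoff, skip 2
E [α=10,β=+∞]: v=8 after child 1 ≤ α → α-cutoff, skip 2
B [α=-∞,β=+∞]: v=10
G [α=-∞,β=10]: v=3
F [α=-∞,β=10]: v=10
I [α=-∞,β=10]: v=13
H [α=-∞,β=10]: v=13 after child 1 ≥ β → β-cutoff, skip 2
Root [α=-∞,β=+∞]: v=10
Leaves evaluated: 13 of 23.

13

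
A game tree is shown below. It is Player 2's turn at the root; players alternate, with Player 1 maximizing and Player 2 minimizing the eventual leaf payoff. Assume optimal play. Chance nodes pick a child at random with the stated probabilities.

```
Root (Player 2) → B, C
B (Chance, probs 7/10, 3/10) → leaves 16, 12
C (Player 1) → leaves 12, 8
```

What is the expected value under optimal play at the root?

B (Chance): 7/10·16 + 3/10·12 = 14.8
C (Player 1): max(12, 8) = 12
Root (Player 2): min(14.8, 12) = 12

12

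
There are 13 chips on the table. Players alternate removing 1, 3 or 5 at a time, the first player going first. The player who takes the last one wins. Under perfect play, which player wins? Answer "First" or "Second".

First

i:   0  1  2  3  4  5  6  7  8  9 10 11 12 13
     L  W  L  W  L  W  L  W  L  W  L  W  L  W
Position 13 is W, so the first player wins.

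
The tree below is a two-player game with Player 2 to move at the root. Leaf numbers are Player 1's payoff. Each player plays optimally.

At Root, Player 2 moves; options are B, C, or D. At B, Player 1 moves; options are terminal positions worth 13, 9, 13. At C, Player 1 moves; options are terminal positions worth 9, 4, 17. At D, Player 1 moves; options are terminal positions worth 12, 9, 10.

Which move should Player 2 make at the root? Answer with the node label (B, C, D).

B (Player 1): max(13, 9, 13) = 13
C (Player 1): max(9, 4, 17) = 17
D (Player 1): max(12, 9, 10) = 12
Root (Player 2): min(13, 17, 12) = 12
Player 2 picks the child with the lowest value: D (value 12).

D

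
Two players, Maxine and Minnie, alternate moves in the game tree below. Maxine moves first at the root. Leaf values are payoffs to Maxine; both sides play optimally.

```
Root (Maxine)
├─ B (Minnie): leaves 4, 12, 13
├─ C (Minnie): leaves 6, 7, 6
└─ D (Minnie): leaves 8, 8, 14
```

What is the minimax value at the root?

B (Minnie): min(4, 12, 13) = 4
C (Minnie): min(6, 7, 6) = 6
D (Minnie): min(8, 8, 14) = 8
Root (Maxine): max(4, 6, 8) = 8

8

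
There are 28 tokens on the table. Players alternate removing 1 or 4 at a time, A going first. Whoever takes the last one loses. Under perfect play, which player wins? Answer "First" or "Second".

Mark each pile size as W (mover wins) or L (mover loses):
i:   0  1  2  3  4  5  6  7  8  9 10 11 12 13 14 15 16 17 18 19 20 21 22 23 24 25 26 27 28
     W  L  W  L  W  W  L  W  L  W  W  L  W  L  W  W  L  W  L  W  W  L  W  L  W  W  L  W  L
Position 28 is L, so the second player wins.

Second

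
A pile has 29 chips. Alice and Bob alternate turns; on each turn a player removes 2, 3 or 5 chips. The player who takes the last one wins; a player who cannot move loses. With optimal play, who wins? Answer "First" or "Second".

Mark each pile size as W (mover wins) or L (mover loses):
i:   0  1  2  3  4  5  6  7  8  9 10 11 12 13 14 15 16 17 18 19 20 21 22 23 24 25 26 27 28 29
     L  L  W  W  W  W  W  L  L  W  W  W  W  W  L  L  W  W  W  W  W  L  L  W  W  W  W  W  L  L
Position 29 is L, so the second player wins.

Second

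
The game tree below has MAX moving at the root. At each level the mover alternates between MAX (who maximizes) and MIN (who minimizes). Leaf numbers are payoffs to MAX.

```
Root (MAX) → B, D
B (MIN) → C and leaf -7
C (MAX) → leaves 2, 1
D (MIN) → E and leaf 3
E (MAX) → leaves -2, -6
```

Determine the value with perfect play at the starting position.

C (MAX): max(2, 1) = 2
B (MIN): min(2, -7) = -7
E (MAX): max(-2, -6) = -2
D (MIN): min(-2, 3) = -2
Root (MAX): max(-7, -2) = -2

-2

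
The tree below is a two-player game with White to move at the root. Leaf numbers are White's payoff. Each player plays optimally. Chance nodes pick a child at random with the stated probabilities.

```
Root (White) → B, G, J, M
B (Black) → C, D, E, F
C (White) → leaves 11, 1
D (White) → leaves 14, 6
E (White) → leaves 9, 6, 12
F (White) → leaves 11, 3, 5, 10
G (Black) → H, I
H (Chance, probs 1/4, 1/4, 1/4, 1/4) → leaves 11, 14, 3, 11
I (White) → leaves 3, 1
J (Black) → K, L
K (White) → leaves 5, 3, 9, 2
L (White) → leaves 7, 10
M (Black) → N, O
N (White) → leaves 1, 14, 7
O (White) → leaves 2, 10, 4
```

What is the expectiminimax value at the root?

11

C (White): max(11, 1) = 11
D (White): max(14, 6) = 14
E (White): max(9, 6, 12) = 12
F (White): max(11, 3, 5, 10) = 11
B (Black): min(11, 14, 12, 11) = 11
H (Chance): 1/4·11 + 1/4·14 + 1/4·3 + 1/4·11 = 9.75
I (White): max(3, 1) = 3
G (Black): min(9.75, 3) = 3
K (White): max(5, 3, 9, 2) = 9
L (White): max(7, 10) = 10
J (Black): min(9, 10) = 9
N (White): max(1, 14, 7) = 14
O (White): max(2, 10, 4) = 10
M (Black): min(14, 10) = 10
Root (White): max(11, 3, 9, 10) = 11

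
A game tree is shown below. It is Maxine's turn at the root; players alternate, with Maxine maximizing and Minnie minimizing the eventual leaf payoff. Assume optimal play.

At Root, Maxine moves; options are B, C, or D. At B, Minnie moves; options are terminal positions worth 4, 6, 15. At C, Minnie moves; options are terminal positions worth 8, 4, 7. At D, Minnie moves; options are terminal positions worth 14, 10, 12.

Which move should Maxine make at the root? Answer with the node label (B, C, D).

D

B (Minnie): min(4, 6, 15) = 4
C (Minnie): min(8, 4, 7) = 4
D (Minnie): min(14, 10, 12) = 10
Root (Maxine): max(4, 4, 10) = 10
Maxine picks the child with the highest value: D (value 10).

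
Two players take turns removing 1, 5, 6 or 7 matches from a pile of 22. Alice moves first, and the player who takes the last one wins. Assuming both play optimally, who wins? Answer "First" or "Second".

First

i:   0  1  2  3  4  5  6  7  8  9 10 11 12 13 14 15 16 17 18 19 20 21 22
     L  W  L  W  L  W  W  W  W  W  W  W  L  W  L  W  L  W  W  W  W  W  W
Position 22 is W, so the first player wins.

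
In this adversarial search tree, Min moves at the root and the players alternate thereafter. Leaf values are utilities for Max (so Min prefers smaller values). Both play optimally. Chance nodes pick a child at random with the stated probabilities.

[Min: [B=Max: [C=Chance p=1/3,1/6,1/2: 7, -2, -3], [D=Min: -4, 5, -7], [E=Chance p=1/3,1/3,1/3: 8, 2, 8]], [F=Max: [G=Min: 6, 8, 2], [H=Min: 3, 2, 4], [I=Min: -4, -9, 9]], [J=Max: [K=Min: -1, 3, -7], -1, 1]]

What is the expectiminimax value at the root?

1

C (Chance): 1/3·7 + 1/6·-2 + 1/2·-3 = 0.5
D (Min): min(-4, 5, -7) = -7
E (Chance): 1/3·8 + 1/3·2 + 1/3·8 = 6
B (Max): max(0.5, -7, 6) = 6
G (Min): min(6, 8, 2) = 2
H (Min): min(3, 2, 4) = 2
I (Min): min(-4, -9, 9) = -9
F (Max): max(2, 2, -9) = 2
K (Min): min(-1, 3, -7) = -7
J (Max): max(-7, -1, 1) = 1
Root (Min): min(6, 2, 1) = 1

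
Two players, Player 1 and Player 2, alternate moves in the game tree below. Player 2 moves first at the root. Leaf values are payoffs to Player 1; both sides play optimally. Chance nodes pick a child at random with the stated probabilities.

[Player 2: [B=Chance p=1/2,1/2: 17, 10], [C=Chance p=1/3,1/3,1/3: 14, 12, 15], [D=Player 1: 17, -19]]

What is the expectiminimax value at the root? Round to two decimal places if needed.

13.5

B (Chance): 1/2·17 + 1/2·10 = 13.5
C (Chance): 1/3·14 + 1/3·12 + 1/3·15 = 13.67
D (Player 1): max(17, -19) = 17
Root (Player 2): min(13.5, 13.67, 17) = 13.5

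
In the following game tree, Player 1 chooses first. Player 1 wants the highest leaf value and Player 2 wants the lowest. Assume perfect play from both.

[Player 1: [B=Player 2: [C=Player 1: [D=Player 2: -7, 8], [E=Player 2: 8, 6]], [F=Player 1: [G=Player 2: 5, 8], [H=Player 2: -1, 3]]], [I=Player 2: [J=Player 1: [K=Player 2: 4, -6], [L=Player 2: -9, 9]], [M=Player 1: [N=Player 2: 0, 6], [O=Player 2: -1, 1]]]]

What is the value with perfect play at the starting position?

5

D (Player 2): min(-7, 8) = -7
E (Player 2): min(8, 6) = 6
C (Player 1): max(-7, 6) = 6
G (Player 2): min(5, 8) = 5
H (Player 2): min(-1, 3) = -1
F (Player 1): max(5, -1) = 5
B (Player 2): min(6, 5) = 5
K (Player 2): min(4, -6) = -6
L (Player 2): min(-9, 9) = -9
J (Player 1): max(-6, -9) = -6
N (Player 2): min(0, 6) = 0
O (Player 2): min(-1, 1) = -1
M (Player 1): max(0, -1) = 0
I (Player 2): min(-6, 0) = -6
Root (Player 1): max(5, -6) = 5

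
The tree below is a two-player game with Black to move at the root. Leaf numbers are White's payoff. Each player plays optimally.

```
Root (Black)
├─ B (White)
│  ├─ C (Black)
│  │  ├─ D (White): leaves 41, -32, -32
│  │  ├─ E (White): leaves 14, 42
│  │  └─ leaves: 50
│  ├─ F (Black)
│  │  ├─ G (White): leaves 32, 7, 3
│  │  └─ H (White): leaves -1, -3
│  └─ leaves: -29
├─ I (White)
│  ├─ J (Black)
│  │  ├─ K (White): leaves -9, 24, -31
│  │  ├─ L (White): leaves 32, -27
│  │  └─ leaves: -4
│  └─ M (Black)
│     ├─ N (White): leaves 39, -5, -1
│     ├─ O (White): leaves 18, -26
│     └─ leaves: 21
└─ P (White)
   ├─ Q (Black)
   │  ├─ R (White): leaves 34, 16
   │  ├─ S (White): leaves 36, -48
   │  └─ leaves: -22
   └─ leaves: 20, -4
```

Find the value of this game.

18

D (White): max(41, -32, -32) = 41
E (White): max(14, 42) = 42
C (Black): min(41, 42, 50) = 41
G (White): max(32, 7, 3) = 32
H (White): max(-1, -3) = -1
F (Black): min(32, -1) = -1
B (White): max(41, -1, -29) = 41
K (White): max(-9, 24, -31) = 24
L (White): max(32, -27) = 32
J (Black): min(24, 32, -4) = -4
N (White): max(39, -5, -1) = 39
O (White): max(18, -26) = 18
M (Black): min(39, 18, 21) = 18
I (White): max(-4, 18) = 18
R (White): max(34, 16) = 34
S (White): max(36, -48) = 36
Q (Black): min(34, 36, -22) = -22
P (White): max(-22, 20, -4) = 20
Root (Black): min(41, 18, 20) = 18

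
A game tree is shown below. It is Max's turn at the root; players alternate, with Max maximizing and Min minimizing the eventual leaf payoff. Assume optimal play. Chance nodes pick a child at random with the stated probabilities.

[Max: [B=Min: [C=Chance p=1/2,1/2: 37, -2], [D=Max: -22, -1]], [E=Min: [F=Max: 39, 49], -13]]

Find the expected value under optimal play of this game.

C (Chance): 1/2·37 + 1/2·-2 = 17.5
D (Max): max(-22, -1) = -1
B (Min): min(17.5, -1) = -1
F (Max): max(39, 49) = 49
E (Min): min(49, -13) = -13
Root (Max): max(-1, -13) = -1

-1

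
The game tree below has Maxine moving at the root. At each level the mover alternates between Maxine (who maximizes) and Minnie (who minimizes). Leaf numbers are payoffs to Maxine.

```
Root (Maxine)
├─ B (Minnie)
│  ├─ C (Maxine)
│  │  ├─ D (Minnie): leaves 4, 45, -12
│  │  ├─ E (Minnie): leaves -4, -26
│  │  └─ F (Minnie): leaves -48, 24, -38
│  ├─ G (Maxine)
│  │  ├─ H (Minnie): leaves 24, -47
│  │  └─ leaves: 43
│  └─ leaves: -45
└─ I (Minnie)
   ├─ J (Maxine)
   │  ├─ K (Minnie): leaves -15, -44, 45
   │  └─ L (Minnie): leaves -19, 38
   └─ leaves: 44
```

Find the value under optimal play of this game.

D (Minnie): min(4, 45, -12) = -12
E (Minnie): min(-4, -26) = -26
F (Minnie): min(-48, 24, -38) = -48
C (Maxine): max(-12, -26, -48) = -12
H (Minnie): min(24, -47) = -47
G (Maxine): max(-47, 43) = 43
B (Minnie): min(-12, 43, -45) = -45
K (Minnie): min(-15, -44, 45) = -44
L (Minnie): min(-19, 38) = -19
J (Maxine): max(-44, -19) = -19
I (Minnie): min(-19, 44) = -19
Root (Maxine): max(-45, -19) = -19

-19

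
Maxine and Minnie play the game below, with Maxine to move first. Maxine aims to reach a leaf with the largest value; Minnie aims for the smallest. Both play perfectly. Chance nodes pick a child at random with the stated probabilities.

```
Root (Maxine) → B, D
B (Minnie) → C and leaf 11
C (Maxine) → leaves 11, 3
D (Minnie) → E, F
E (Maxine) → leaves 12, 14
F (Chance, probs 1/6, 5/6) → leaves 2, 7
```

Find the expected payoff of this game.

C (Maxine): max(11, 3) = 11
B (Minnie): min(11, 11) = 11
E (Maxine): max(12, 14) = 14
F (Chance): 1/6·2 + 5/6·7 = 6.17
D (Minnie): min(14, 6.17) = 6.17
Root (Maxine): max(11, 6.17) = 11

11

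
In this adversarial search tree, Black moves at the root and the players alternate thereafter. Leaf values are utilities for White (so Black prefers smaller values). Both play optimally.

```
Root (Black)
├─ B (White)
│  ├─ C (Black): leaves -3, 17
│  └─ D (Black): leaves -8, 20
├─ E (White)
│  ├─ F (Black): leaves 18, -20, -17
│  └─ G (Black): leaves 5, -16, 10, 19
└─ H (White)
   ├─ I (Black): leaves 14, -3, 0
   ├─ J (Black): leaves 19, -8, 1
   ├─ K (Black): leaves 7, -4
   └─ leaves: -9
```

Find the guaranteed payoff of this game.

-16

C (Black): min(-3, 17) = -3
D (Black): min(-8, 20) = -8
B (White): max(-3, -8) = -3
F (Black): min(18, -20, -17) = -20
G (Black): min(5, -16, 10, 19) = -16
E (White): max(-20, -16) = -16
I (Black): min(14, -3, 0) = -3
J (Black): min(19, -8, 1) = -8
K (Black): min(7, -4) = -4
H (White): max(-3, -8, -4, -9) = -3
Root (Black): min(-3, -16, -3) = -16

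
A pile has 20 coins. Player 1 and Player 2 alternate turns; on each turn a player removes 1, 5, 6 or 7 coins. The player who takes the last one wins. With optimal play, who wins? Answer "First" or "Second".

First

W/L table (W = player to move can force a win):
i:   0  1  2  3  4  5  6  7  8  9 10 11 12 13 14 15 16 17 18 19 20
     L  W  L  W  L  W  W  W  W  W  W  W  L  W  L  W  L  W  W  W  W
Position 20 is W, so the first player wins.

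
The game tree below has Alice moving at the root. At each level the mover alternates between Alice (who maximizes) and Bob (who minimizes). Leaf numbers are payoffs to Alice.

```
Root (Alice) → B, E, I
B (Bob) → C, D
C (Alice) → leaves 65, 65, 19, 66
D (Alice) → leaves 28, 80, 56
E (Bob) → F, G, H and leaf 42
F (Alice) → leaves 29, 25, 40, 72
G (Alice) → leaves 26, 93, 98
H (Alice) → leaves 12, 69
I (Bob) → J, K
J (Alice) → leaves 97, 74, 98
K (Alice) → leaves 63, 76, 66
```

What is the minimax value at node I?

J: max(97, 74, 98) = 98
K: max(63, 76, 66) = 76
I: min(98, 76) = 76

76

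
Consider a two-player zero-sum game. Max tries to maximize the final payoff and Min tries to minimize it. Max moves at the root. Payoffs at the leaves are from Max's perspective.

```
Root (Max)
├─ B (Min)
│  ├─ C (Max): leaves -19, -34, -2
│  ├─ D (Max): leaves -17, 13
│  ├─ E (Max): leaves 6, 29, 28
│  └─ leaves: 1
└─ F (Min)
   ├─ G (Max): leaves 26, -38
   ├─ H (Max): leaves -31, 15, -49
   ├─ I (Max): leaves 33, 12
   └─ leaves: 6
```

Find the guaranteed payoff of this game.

6

C (Max): max(-19, -34, -2) = -2
D (Max): max(-17, 13) = 13
E (Max): max(6, 29, 28) = 29
B (Min): min(-2, 13, 29, 1) = -2
G (Max): max(26, -38) = 26
H (Max): max(-31, 15, -49) = 15
I (Max): max(33, 12) = 33
F (Min): min(26, 15, 33, 6) = 6
Root (Max): max(-2, 6) = 6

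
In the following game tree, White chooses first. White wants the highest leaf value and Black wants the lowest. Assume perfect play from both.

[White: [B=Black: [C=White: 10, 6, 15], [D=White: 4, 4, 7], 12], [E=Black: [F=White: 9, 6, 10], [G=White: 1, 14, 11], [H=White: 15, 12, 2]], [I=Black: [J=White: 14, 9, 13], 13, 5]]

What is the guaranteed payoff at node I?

J: max(14, 9, 13) = 14
I: min(14, 13, 5) = 5

5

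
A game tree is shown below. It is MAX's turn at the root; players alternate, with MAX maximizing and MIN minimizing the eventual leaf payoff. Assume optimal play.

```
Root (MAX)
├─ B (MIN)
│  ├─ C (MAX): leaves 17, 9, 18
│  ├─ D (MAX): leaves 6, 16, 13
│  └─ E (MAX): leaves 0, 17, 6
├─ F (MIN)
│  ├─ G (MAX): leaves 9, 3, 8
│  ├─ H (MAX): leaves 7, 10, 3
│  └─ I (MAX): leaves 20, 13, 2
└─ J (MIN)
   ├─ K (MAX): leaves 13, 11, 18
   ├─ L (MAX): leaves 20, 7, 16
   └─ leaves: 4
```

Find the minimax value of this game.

C (MAX): max(17, 9, 18) = 18
D (MAX): max(6, 16, 13) = 16
E (MAX): max(0, 17, 6) = 17
B (MIN): min(18, 16, 17) = 16
G (MAX): max(9, 3, 8) = 9
H (MAX): max(7, 10, 3) = 10
I (MAX): max(20, 13, 2) = 20
F (MIN): min(9, 10, 20) = 9
K (MAX): max(13, 11, 18) = 18
L (MAX): max(20, 7, 16) = 20
J (MIN): min(18, 20, 4) = 4
Root (MAX): max(16, 9, 4) = 16

16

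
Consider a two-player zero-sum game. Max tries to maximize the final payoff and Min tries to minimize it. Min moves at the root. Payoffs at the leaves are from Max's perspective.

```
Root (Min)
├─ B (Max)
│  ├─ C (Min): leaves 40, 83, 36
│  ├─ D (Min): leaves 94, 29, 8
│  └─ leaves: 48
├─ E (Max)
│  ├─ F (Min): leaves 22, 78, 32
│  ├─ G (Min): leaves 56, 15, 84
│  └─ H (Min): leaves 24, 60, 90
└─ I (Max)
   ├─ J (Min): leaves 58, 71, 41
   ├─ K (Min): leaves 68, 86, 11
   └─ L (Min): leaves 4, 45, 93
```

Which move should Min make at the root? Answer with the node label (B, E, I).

E

C (Min): min(40, 83, 36) = 36
D (Min): min(94, 29, 8) = 8
B (Max): max(36, 8, 48) = 48
F (Min): min(22, 78, 32) = 22
G (Min): min(56, 15, 84) = 15
H (Min): min(24, 60, 90) = 24
E (Max): max(22, 15, 24) = 24
J (Min): min(58, 71, 41) = 41
K (Min): min(68, 86, 11) = 11
L (Min): min(4, 45, 93) = 4
I (Max): max(41, 11, 4) = 41
Root (Min): min(48, 24, 41) = 24
Min picks the child with the lowest value: E (value 24).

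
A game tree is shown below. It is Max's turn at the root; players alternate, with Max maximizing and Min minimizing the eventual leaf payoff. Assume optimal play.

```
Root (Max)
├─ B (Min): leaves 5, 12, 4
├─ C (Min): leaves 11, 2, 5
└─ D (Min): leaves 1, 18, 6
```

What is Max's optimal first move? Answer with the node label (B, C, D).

B (Min): min(5, 12, 4) = 4
C (Min): min(11, 2, 5) = 2
D (Min): min(1, 18, 6) = 1
Root (Max): max(4, 2, 1) = 4
Max picks the child with the highest value: B (value 4).

B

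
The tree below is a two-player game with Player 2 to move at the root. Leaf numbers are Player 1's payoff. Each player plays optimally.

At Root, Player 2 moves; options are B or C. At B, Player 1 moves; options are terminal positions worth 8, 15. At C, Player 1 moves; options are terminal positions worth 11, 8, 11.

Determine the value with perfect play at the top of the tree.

11

B (Player 1): max(8, 15) = 15
C (Player 1): max(11, 8, 11) = 11
Root (Player 2): min(15, 11) = 11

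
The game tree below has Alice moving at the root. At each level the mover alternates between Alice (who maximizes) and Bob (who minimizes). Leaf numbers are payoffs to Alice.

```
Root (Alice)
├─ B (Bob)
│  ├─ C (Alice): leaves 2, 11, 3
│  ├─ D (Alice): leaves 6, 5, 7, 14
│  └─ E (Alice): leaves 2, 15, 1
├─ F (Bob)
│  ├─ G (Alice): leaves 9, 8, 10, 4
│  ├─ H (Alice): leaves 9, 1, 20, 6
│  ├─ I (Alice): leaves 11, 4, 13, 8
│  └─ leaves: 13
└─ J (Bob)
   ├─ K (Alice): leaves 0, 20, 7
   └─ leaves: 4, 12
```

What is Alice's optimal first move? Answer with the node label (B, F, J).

C (Alice): max(2, 11, 3) = 11
D (Alice): max(6, 5, 7, 14) = 14
E (Alice): max(2, 15, 1) = 15
B (Bob): min(11, 14, 15) = 11
G (Alice): max(9, 8, 10, 4) = 10
H (Alice): max(9, 1, 20, 6) = 20
I (Alice): max(11, 4, 13, 8) = 13
F (Bob): min(10, 20, 13, 13) = 10
K (Alice): max(0, 20, 7) = 20
J (Bob): min(20, 4, 12) = 4
Root (Alice): max(11, 10, 4) = 11
Alice picks the child with the highest value: B (value 11).

B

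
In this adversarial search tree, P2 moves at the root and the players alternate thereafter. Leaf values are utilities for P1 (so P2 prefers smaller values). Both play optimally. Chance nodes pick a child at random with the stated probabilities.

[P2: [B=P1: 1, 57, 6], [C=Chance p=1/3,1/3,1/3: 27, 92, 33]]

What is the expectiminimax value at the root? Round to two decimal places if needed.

B (P1): max(1, 57, 6) = 57
C (Chance): 1/3·27 + 1/3·92 + 1/3·33 = 50.67
Root (P2): min(57, 50.67) = 50.67

50.67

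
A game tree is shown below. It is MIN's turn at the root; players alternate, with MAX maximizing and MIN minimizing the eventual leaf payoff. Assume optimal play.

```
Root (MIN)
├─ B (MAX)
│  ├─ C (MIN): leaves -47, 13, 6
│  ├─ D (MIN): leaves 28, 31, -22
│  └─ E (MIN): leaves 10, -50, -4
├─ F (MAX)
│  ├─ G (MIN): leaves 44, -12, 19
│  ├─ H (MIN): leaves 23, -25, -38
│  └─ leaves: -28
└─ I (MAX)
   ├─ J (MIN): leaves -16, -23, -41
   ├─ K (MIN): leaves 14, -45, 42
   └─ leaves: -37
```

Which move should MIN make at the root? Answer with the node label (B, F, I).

C (MIN): min(-47, 13, 6) = -47
D (MIN): min(28, 31, -22) = -22
E (MIN): min(10, -50, -4) = -50
B (MAX): max(-47, -22, -50) = -22
G (MIN): min(44, -12, 19) = -12
H (MIN): min(23, -25, -38) = -38
F (MAX): max(-12, -38, -28) = -12
J (MIN): min(-16, -23, -41) = -41
K (MIN): min(14, -45, 42) = -45
I (MAX): max(-41, -45, -37) = -37
Root (MIN): min(-22, -12, -37) = -37
MIN picks the child with the lowest value: I (value -37).

I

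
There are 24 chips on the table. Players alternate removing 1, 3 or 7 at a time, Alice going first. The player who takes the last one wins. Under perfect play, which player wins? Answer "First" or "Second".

i:   0  1  2  3  4  5  6  7  8  9 10 11 12 13 14 15 16 17 18 19 20 21 22 23 24
     L  W  L  W  L  W  L  W  L  W  L  W  L  W  L  W  L  W  L  W  L  W  L  W  L
Position 24 is L, so the second player wins.

Second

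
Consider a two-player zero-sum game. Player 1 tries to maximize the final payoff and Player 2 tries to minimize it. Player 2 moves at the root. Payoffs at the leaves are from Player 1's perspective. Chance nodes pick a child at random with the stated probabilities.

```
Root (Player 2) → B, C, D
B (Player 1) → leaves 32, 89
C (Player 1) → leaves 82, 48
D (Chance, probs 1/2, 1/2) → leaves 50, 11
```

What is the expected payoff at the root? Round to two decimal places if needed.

B (Player 1): max(32, 89) = 89
C (Player 1): max(82, 48) = 82
D (Chance): 1/2·50 + 1/2·11 = 30.5
Root (Player 2): min(89, 82, 30.5) = 30.5

30.5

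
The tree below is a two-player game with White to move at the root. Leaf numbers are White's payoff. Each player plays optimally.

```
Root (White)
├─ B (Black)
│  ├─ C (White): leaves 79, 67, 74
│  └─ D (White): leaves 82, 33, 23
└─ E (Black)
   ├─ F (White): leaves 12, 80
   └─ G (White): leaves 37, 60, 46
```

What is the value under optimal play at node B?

79

C: max(79, 67, 74) = 79
D: max(82, 33, 23) = 82
B: min(79, 82) = 79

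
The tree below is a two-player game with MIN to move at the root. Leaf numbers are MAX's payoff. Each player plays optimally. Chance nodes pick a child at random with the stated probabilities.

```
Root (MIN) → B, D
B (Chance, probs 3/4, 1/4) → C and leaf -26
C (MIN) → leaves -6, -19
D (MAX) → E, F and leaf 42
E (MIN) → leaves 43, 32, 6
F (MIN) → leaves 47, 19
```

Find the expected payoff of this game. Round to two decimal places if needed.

C (MIN): min(-6, -19) = -19
B (Chance): 3/4·-19 + 1/4·-26 = -20.75
E (MIN): min(43, 32, 6) = 6
F (MIN): min(47, 19) = 19
D (MAX): max(6, 19, 42) = 42
Root (MIN): min(-20.75, 42) = -20.75

-20.75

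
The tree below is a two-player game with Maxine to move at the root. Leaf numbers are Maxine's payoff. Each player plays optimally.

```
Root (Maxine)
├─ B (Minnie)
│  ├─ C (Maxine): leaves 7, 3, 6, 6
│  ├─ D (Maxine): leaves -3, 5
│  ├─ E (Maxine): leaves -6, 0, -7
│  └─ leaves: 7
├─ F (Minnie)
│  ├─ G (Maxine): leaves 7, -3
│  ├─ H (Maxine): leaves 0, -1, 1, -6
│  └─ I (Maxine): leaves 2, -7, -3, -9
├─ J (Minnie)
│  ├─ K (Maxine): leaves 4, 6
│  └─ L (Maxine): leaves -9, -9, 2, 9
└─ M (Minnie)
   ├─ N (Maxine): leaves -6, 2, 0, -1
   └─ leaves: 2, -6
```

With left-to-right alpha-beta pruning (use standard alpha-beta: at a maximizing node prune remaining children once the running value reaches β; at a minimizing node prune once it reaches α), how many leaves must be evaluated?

C [α=-∞,β=+∞]: v=7
D [α=-∞,β=7]: v=5
E [α=-∞,β=5]: v=0
B [α=-∞,β=+∞]: v=0
G [α=0,β=+∞]: v=7
H [α=0,β=7]: v=1
I [α=0,β=1]: v=2 after child 1 ≥ β → β-cutoff, skip 3
F [α=0,β=+∞]: v=1
K [α=1,β=+∞]: v=6
L [α=1,β=6]: v=9
J [α=1,β=+∞]: v=6
N [α=6,β=+∞]: v=2
M [α=6,β=+∞]: v=2 after child 1 ≤ α → α-cutoff, skip 2
Root [α=-∞,β=+∞]: v=6
Leaves evaluated: 27 of 32.

27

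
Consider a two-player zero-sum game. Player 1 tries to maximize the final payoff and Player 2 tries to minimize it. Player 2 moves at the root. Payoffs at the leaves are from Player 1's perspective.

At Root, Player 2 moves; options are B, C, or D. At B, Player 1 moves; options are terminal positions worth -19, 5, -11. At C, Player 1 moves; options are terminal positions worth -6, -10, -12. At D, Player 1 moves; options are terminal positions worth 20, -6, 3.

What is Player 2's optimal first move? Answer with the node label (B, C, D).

C

B (Player 1): max(-19, 5, -11) = 5
C (Player 1): max(-6, -10, -12) = -6
D (Player 1): max(20, -6, 3) = 20
Root (Player 2): min(5, -6, 20) = -6
Player 2 picks the child with the lowest value: C (value -6).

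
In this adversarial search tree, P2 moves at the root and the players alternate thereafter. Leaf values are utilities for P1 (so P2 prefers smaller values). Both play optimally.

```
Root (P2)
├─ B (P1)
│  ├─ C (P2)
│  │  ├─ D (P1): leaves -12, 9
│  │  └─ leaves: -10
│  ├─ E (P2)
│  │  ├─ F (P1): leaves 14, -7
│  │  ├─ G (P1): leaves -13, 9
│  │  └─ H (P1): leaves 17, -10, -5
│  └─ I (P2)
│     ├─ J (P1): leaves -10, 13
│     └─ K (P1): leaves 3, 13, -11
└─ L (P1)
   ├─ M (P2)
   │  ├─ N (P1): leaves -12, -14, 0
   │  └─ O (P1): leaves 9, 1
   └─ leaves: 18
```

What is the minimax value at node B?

D: max(-12, 9) = 9
C: min(9, -10) = -10
F: max(14, -7) = 14
G: max(-13, 9) = 9
H: max(17, -10, -5) = 17
E: min(14, 9, 17) = 9
J: max(-10, 13) = 13
K: max(3, 13, -11) = 13
I: min(13, 13) = 13
B: max(-10, 9, 13) = 13

13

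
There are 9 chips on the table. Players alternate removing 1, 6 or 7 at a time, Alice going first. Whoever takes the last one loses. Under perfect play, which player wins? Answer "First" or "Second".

First

Mark each pile size as W (mover wins) or L (mover loses):
i:   0  1  2  3  4  5  6  7  8  9
     W  L  W  L  W  L  W  W  W  W
Position 9 is W, so the first player wins.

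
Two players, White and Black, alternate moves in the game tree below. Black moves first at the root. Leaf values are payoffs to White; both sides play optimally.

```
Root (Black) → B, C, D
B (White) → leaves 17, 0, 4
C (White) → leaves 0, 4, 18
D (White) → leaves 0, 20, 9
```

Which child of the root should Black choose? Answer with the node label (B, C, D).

B

B (White): max(17, 0, 4) = 17
C (White): max(0, 4, 18) = 18
D (White): max(0, 20, 9) = 20
Root (Black): min(17, 18, 20) = 17
Black picks the child with the lowest value: B (value 17).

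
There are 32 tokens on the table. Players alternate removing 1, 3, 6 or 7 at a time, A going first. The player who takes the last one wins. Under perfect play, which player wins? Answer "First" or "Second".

Mark each pile size as W (mover wins) or L (mover loses):
i:   0  1  2  3  4  5  6  7  8  9 10 11 12 13 14 15 16 17 18 19 20 21 22 23 24 25 26 27 28 29 30 31 32
     L  W  L  W  L  W  W  W  W  W  W  W  L  W  L  W  L  W  W  W  W  W  W  W  L  W  L  W  L  W  W  W  W
Position 32 is W, so the first player wins.

First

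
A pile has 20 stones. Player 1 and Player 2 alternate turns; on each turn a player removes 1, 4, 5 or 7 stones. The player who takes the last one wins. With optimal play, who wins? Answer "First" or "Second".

Positions where the player to move wins (W) vs loses (L):
i:   0  1  2  3  4  5  6  7  8  9 10 11 12 13 14 15 16 17 18 19 20
     L  W  L  W  W  W  W  W  L  W  L  W  W  W  W  W  L  W  L  W  W
Position 20 is W, so the first player wins.

First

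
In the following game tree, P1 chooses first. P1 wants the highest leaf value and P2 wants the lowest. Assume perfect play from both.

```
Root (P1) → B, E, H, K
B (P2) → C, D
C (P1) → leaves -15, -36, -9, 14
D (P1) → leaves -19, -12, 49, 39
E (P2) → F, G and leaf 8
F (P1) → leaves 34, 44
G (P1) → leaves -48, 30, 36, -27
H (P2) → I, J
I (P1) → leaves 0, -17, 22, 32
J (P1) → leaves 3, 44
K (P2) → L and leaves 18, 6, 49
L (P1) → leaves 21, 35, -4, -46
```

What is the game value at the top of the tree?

C (P1): max(-15, -36, -9, 14) = 14
D (P1): max(-19, -12, 49, 39) = 49
B (P2): min(14, 49) = 14
F (P1): max(34, 44) = 44
G (P1): max(-48, 30, 36, -27) = 36
E (P2): min(44, 36, 8) = 8
I (P1): max(0, -17, 22, 32) = 32
J (P1): max(3, 44) = 44
H (P2): min(32, 44) = 32
L (P1): max(21, 35, -4, -46) = 35
K (P2): min(35, 18, 6, 49) = 6
Root (P1): max(14, 8, 32, 6) = 32

32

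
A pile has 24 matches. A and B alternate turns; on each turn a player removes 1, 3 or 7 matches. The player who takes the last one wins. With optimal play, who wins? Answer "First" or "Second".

Second

W/L table (W = player to move can force a win):
i:   0  1  2  3  4  5  6  7  8  9 10 11 12 13 14 15 16 17 18 19 20 21 22 23 24
     L  W  L  W  L  W  L  W  L  W  L  W  L  W  L  W  L  W  L  W  L  W  L  W  L
Position 24 is L, so the second player wins.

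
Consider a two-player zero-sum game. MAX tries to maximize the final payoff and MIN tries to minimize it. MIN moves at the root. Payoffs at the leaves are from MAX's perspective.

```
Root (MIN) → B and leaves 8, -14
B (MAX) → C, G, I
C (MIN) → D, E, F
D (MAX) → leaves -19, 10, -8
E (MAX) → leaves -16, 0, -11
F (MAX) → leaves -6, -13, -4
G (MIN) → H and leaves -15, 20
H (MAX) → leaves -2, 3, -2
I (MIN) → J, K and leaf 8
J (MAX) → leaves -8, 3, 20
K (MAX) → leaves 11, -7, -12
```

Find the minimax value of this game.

-14

D (MAX): max(-19, 10, -8) = 10
E (MAX): max(-16, 0, -11) = 0
F (MAX): max(-6, -13, -4) = -4
C (MIN): min(10, 0, -4) = -4
H (MAX): max(-2, 3, -2) = 3
G (MIN): min(3, -15, 20) = -15
J (MAX): max(-8, 3, 20) = 20
K (MAX): max(11, -7, -12) = 11
I (MIN): min(20, 11, 8) = 8
B (MAX): max(-4, -15, 8) = 8
Root (MIN): min(8, 8, -14) = -14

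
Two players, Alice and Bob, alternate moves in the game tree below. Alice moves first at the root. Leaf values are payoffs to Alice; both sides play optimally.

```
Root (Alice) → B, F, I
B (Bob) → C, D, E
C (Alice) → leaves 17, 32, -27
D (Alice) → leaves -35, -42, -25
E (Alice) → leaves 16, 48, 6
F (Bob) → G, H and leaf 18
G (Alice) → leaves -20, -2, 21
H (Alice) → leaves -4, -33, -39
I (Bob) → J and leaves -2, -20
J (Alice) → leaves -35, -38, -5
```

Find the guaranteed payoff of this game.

C (Alice): max(17, 32, -27) = 32
D (Alice): max(-35, -42, -25) = -25
E (Alice): max(16, 48, 6) = 48
B (Bob): min(32, -25, 48) = -25
G (Alice): max(-20, -2, 21) = 21
H (Alice): max(-4, -33, -39) = -4
F (Bob): min(21, -4, 18) = -4
J (Alice): max(-35, -38, -5) = -5
I (Bob): min(-5, -2, -20) = -20
Root (Alice): max(-25, -4, -20) = -4

-4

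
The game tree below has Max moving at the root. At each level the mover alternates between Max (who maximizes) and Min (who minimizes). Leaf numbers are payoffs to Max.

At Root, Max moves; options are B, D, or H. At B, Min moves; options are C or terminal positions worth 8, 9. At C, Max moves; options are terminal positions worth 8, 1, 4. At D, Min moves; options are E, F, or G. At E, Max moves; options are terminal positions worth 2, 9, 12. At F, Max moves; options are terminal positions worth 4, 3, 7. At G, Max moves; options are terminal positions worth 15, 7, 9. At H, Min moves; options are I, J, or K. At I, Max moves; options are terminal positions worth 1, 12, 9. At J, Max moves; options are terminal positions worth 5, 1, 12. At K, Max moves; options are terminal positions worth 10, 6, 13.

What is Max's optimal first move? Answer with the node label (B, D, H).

H

C (Max): max(8, 1, 4) = 8
B (Min): min(8, 8, 9) = 8
E (Max): max(2, 9, 12) = 12
F (Max): max(4, 3, 7) = 7
G (Max): max(15, 7, 9) = 15
D (Min): min(12, 7, 15) = 7
I (Max): max(1, 12, 9) = 12
J (Max): max(5, 1, 12) = 12
K (Max): max(10, 6, 13) = 13
H (Min): min(12, 12, 13) = 12
Root (Max): max(8, 7, 12) = 12
Max picks the child with the highest value: H (value 12).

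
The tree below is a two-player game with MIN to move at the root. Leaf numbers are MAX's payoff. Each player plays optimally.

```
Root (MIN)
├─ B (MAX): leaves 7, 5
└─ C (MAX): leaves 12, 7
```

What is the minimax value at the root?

7

B (MAX): max(7, 5) = 7
C (MAX): max(12, 7) = 12
Root (MIN): min(7, 12) = 7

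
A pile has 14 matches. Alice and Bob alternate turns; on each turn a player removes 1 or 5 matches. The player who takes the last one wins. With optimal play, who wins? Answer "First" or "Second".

Second

i:   0  1  2  3  4  5  6  7  8  9 10 11 12 13 14
     L  W  L  W  L  W  L  W  L  W  L  W  L  W  L
Position 14 is L, so the second player wins.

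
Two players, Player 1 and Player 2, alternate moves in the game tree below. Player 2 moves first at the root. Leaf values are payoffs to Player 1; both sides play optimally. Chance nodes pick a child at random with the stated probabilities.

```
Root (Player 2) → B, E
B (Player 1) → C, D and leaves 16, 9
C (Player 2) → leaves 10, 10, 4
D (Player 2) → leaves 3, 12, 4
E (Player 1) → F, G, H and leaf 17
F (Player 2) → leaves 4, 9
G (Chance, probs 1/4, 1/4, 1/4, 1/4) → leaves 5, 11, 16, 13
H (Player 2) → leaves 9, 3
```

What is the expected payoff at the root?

16

C (Player 2): min(10, 10, 4) = 4
D (Player 2): min(3, 12, 4) = 3
B (Player 1): max(4, 3, 16, 9) = 16
F (Player 2): min(4, 9) = 4
G (Chance): 1/4·5 + 1/4·11 + 1/4·16 + 1/4·13 = 11.25
H (Player 2): min(9, 3) = 3
E (Player 1): max(4, 11.25, 3, 17) = 17
Root (Player 2): min(16, 17) = 16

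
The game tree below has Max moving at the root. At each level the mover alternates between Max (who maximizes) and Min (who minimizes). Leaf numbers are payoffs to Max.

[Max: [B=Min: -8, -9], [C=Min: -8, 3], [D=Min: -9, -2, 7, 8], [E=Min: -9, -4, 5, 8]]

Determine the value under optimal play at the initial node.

-8

B (Min): min(-8, -9) = -9
C (Min): min(-8, 3) = -8
D (Min): min(-9, -2, 7, 8) = -9
E (Min): min(-9, -4, 5, 8) = -9
Root (Max): max(-9, -8, -9, -9) = -8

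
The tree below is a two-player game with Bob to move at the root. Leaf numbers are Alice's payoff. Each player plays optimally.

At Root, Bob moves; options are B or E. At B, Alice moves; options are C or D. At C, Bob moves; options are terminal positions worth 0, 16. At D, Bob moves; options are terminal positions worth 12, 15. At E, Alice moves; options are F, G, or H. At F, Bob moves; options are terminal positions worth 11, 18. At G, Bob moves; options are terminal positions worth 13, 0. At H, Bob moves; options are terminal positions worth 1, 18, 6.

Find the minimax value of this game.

11

C (Bob): min(0, 16) = 0
D (Bob): min(12, 15) = 12
B (Alice): max(0, 12) = 12
F (Bob): min(11, 18) = 11
G (Bob): min(13, 0) = 0
H (Bob): min(1, 18, 6) = 1
E (Alice): max(11, 0, 1) = 11
Root (Bob): min(12, 11) = 11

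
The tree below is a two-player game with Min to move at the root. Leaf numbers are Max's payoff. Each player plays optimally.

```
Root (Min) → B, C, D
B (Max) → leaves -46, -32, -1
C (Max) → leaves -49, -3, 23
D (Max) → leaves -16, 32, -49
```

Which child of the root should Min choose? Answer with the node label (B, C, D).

B

B (Max): max(-46, -32, -1) = -1
C (Max): max(-49, -3, 23) = 23
D (Max): max(-16, 32, -49) = 32
Root (Min): min(-1, 23, 32) = -1
Min picks the child with the lowest value: B (value -1).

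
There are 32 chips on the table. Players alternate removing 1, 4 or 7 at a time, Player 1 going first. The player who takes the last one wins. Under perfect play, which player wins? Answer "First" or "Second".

Mark each pile size as W (mover wins) or L (mover loses):
i:   0  1  2  3  4  5  6  7  8  9 10 11 12 13 14 15 16 17 18 19 20 21 22 23 24 25 26 27 28 29 30 31 32
     L  W  L  W  W  L  W  W  L  W  L  W  W  L  W  W  L  W  L  W  W  L  W  W  L  W  L  W  W  L  W  W  L
Position 32 is L, so the second player wins.

Second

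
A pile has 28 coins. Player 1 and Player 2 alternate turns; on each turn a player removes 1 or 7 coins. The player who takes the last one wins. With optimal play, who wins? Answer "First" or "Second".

Second

i:   0  1  2  3  4  5  6  7  8  9 10 11 12 13 14 15 16 17 18 19 20 21 22 23 24 25 26 27 28
     L  W  L  W  L  W  L  W  L  W  L  W  L  W  L  W  L  W  L  W  L  W  L  W  L  W  L  W  L
Position 28 is L, so the second player wins.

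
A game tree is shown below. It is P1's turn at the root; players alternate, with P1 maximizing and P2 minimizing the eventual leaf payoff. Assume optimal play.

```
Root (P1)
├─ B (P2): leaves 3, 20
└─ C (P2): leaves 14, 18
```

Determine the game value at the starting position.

B (P2): min(3, 20) = 3
C (P2): min(14, 18) = 14
Root (P1): max(3, 14) = 14

14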